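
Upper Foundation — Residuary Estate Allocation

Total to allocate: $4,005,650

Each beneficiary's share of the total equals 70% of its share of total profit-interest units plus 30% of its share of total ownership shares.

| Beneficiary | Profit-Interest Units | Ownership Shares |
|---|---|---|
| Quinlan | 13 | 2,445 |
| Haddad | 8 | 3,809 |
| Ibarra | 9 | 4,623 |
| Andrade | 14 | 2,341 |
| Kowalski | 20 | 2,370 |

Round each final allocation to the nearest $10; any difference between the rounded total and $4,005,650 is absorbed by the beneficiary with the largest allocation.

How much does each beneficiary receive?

Profit-interest units total 64; ownership shares total 15,588.
Composite weights (70% profit-interest units + 30% ownership shares): Quinlan 0.1892; Haddad 0.1608; Ibarra 0.1874; Andrade 0.1982; Kowalski 0.2644.
Unrounded shares: Quinlan 758,040.93; Haddad 644,134.11; Ibarra 750,698.01; Andrade 793,835.26; Kowalski 1,058,941.68.
At nearest $10: Quinlan $758,040; Haddad $644,130; Ibarra $750,700; Andrade $793,840; Kowalski $1,058,940. Sum = $4,005,650.
Rounded total matches; no reconciliation needed.

Quinlan: $758,040 | Haddad: $644,130 | Ibarra: $750,700 | Andrade: $793,840 | Kowalski: $1,058,940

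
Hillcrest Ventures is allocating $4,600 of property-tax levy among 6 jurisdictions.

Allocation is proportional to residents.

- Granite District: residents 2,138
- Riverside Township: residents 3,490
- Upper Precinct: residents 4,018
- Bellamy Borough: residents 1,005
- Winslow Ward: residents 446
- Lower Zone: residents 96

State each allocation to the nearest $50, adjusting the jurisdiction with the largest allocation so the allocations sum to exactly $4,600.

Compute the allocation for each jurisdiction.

Combined residents = 11,193.
Unrounded shares: Granite District 2,138/11,193 × $4,600 = 878.66; Riverside Township 3,490/11,193 × $4,600 = 1,434.29; Upper Precinct 4,018/11,193 × $4,600 = 1,651.28; Bellamy Borough 1,005/11,193 × $4,600 = 413.03; Winslow Ward 446/11,193 × $4,600 = 183.29; Lower Zone 96/11,193 × $4,600 = 39.45.
After rounding ($50): Granite District $900; Riverside Township $1,450; Upper Precinct $1,650; Bellamy Borough $400; Winslow Ward $200; Lower Zone $50. Sum = $4,650.
Difference $4,600 − $4,650 = −$50 applied to largest allocation (Upper Precinct): Upper Precinct becomes $1,600.

Granite District: $900; Riverside Township: $1,450; Upper Precinct: $1,600; Bellamy Borough: $400; Winslow Ward: $200; Lower Zone: $50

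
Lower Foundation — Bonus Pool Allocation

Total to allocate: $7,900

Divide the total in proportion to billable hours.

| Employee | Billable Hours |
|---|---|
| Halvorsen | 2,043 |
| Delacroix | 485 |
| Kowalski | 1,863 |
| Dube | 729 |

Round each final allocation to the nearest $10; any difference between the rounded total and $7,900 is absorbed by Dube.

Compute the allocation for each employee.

Halvorsen: $3,150 | Delacroix: $750 | Kowalski: $2,870 | Dube: $1,130

Sum of billable hours: 5,120.
Pro-rata amounts: Halvorsen 2,043/5,120 × $7,900 = 3,152.29; Delacroix 485/5,120 × $7,900 = 748.34; Kowalski 1,863/5,120 × $7,900 = 2,874.55; Dube 729/5,120 × $7,900 = 1,124.82.
After rounding ($10): Halvorsen $3,150; Delacroix $750; Kowalski $2,870; Dube $1,120. Sum = $7,890.
Difference $7,900 − $7,890 = +$10 applied to Dube: Dube becomes $1,130.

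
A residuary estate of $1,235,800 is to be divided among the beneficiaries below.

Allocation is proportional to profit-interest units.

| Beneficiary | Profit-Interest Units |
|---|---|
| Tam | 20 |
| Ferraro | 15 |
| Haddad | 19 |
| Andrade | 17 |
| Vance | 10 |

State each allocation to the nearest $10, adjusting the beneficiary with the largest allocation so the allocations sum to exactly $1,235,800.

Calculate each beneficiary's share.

Total profit-interest units = 81.
Raw shares: Tam 20/81 × $1,235,800 = 305,135.80; Ferraro 15/81 × $1,235,800 = 228,851.85; Haddad 19/81 × $1,235,800 = 289,879.01; Andrade 17/81 × $1,235,800 = 259,365.43; Vance 10/81 × $1,235,800 = 152,567.90.
Rounded to nearest $10: Tam $305,140; Ferraro $228,850; Haddad $289,880; Andrade $259,370; Vance $152,570. Sum = $1,235,810.
Difference $1,235,800 − $1,235,810 = −$10 applied to largest allocation (Tam): Tam becomes $305,130.

Tam: $305,130; Ferraro: $228,850; Haddad: $289,880; Andrade: $259,370; Vance: $152,570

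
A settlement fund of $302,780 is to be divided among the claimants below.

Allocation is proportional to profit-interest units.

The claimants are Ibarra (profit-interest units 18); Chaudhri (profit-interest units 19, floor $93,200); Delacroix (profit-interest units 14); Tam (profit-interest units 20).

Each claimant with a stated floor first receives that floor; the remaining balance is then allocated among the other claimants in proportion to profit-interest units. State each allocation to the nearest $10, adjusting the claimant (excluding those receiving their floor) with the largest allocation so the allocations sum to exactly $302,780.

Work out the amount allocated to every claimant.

Guaranteed amounts: Chaudhri $93,200. Remaining pool $209,580.
Remaining pool split over remaining profit-interest units 52: Ibarra 72,546.92 → $72,550; Delacroix 56,425.38 → $56,430; Tam 80,607.69 → $80,610.
Rounding difference −$10 applied to Tam → $80,600.

Ibarra: $72,550 | Chaudhri: $93,200 | Delacroix: $56,430 | Tam: $80,600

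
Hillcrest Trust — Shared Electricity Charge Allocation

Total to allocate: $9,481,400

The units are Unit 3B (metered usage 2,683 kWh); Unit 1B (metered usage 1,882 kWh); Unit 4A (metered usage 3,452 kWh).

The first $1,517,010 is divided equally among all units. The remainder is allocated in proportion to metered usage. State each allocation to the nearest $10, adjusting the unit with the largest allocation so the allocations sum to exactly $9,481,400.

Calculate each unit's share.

Unit 3B: $3,171,060; Unit 1B: $2,375,320; Unit 4A: $3,935,020

$1,517,010 shared equally gives $505,670 per unit.
Remainder $7,964,390 by metered usage (total 8,017): Unit 3B 2,665,393.34 → $2,665,390; Unit 1B 1,869,649.74 → $1,869,650; Unit 4A 3,429,346.92 → $3,429,350.
Totals: Unit 3B $505,670 + $2,665,390 = $3,171,060; Unit 1B $505,670 + $1,869,650 = $2,375,320; Unit 4A $505,670 + $3,429,350 = $3,935,020.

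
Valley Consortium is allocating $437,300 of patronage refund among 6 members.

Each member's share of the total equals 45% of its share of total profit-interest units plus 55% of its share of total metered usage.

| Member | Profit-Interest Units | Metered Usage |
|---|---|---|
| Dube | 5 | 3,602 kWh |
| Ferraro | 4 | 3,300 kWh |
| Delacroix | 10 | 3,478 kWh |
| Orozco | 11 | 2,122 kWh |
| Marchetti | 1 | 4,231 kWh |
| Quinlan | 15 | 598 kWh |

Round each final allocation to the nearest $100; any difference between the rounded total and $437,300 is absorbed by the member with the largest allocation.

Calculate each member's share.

Totals — profit-interest units 46, metered usage 17,331.
Composite weights (45% profit-interest units + 55% metered usage): Dube 0.1632; Ferraro 0.1439; Delacroix 0.2082; Orozco 0.1750; Marchetti 0.1441; Quinlan 0.1657.
Raw shares: Dube 71,377.27; Ferraro 62,908.26; Delacroix 91,046.11; Orozco 76,505.83; Marchetti 62,994.63; Quinlan 72,467.91.
After rounding ($100): Dube $71,400; Ferraro $62,900; Delacroix $91,000; Orozco $76,500; Marchetti $63,000; Quinlan $72,500. Sum = $437,300.
No rounding difference to absorb.

Dube: $71,400 · Ferraro: $62,900 · Delacroix: $91,000 · Orozco: $76,500 · Marchetti: $63,000 · Quinlan: $72,500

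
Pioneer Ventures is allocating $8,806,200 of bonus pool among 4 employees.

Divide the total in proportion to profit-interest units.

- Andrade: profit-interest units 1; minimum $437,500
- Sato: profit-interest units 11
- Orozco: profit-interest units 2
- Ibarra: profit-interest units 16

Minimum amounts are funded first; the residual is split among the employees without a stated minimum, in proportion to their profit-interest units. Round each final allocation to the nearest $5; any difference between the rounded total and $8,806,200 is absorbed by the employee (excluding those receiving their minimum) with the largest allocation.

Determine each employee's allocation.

Andrade: $437,500 | Sato: $3,174,335 | Orozco: $577,150 | Ibarra: $4,617,215

Guaranteed amounts: Andrade $437,500. Remaining pool $8,368,700.
Remaining pool split over remaining profit-interest units 29: Sato 3,174,334.48 → $3,174,335; Orozco 577,151.72 → $577,150; Ibarra 4,617,213.79 → $4,617,215.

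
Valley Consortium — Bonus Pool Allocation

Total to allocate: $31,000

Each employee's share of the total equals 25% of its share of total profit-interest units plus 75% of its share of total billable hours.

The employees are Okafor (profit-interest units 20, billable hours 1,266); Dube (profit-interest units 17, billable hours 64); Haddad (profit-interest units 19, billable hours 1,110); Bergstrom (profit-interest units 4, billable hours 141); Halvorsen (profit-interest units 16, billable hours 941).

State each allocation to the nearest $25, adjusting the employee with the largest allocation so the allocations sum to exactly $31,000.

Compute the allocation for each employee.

Okafor: $10,375; Dube: $2,150; Haddad: $9,275; Bergstrom: $1,350; Halvorsen: $7,850

Profit-interest units total 76; billable hours total 3,522.
Combined weights (25% profit-interest units + 75% billable hours): Okafor 0.3354; Dube 0.0695; Haddad 0.2989; Bergstrom 0.0432; Halvorsen 0.2530.
Pro-rata amounts: Okafor 10,396.80; Dube 2,156.04; Haddad 9,265.01; Bergstrom 1,338.69; Halvorsen 7,843.46.
At nearest $25: Okafor $10,400; Dube $2,150; Haddad $9,275; Bergstrom $1,350; Halvorsen $7,850. Sum = $31,025.
Difference $31,000 − $31,025 = −$25 applied to largest allocation (Okafor): Okafor becomes $10,375.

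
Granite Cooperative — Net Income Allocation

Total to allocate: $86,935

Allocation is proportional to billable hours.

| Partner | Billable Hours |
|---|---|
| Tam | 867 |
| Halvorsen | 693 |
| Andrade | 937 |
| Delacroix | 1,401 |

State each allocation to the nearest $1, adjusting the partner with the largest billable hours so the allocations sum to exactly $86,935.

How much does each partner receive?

Tam: $19,336; Halvorsen: $15,456; Andrade: $20,897; Delacroix: $31,246

Sum of billable hours: 867 + 693 + 937 + 1,401 = 3,898.
Raw shares: Tam 19,336.24; Halvorsen 15,455.61; Andrade 20,897.41; Delacroix 31,245.75.
After rounding ($1): Tam $19,336; Halvorsen $15,456; Andrade $20,897; Delacroix $31,246. Sum = $86,935.
No rounding difference to absorb.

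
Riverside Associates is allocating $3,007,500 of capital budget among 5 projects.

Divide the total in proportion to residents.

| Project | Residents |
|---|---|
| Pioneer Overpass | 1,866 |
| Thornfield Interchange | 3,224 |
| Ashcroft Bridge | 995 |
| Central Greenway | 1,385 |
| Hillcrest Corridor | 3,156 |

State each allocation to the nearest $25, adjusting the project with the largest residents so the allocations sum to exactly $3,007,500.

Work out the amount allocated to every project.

Pioneer Overpass: $528,150 · Thornfield Interchange: $912,475 · Ashcroft Bridge: $281,625 · Central Greenway: $392,000 · Hillcrest Corridor: $893,250

Sum of residents: 10,626.
Unrounded shares: Pioneer Overpass 1,866/10,626 × $3,007,500 = 528,138.06; Thornfield Interchange 3,224/10,626 × $3,007,500 = 912,495.77; Ashcroft Bridge 995/10,626 × $3,007,500 = 281,617.02; Central Greenway 1,385/10,626 × $3,007,500 = 391,999.58; Hillcrest Corridor 3,156/10,626 × $3,007,500 = 893,249.58.
After rounding ($25): Pioneer Overpass $528,150; Thornfield Interchange $912,500; Ashcroft Bridge $281,625; Central Greenway $392,000; Hillcrest Corridor $893,250. Sum = $3,007,525.
Difference $3,007,500 − $3,007,525 = −$25 applied to largest residents (Thornfield Interchange): Thornfield Interchange becomes $912,475.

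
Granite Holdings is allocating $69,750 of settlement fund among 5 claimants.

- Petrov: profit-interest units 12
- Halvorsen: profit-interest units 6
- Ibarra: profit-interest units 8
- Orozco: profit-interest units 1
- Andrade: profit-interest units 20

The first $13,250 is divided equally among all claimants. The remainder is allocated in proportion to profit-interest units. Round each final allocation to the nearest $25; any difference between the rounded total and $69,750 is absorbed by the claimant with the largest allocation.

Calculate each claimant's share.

Equal tier: $13,250 ÷ 5 = $2,650 apiece.
Remainder $56,500 by profit-interest units (total 47): Petrov 14,425.53 → $14,425; Halvorsen 7,212.77 → $7,225; Ibarra 9,617.02 → $9,625; Orozco 1,202.13 → $1,200; Andrade 24,042.55 → $24,050.
Rounding difference −$25 on remainder applied to Andrade.
Totals: Petrov $2,650 + $14,425 = $17,075; Halvorsen $2,650 + $7,225 = $9,875; Ibarra $2,650 + $9,625 = $12,275; Orozco $2,650 + $1,200 = $3,850; Andrade $2,650 + $24,025 = $26,675.

Petrov: $17,075; Halvorsen: $9,875; Ibarra: $12,275; Orozco: $3,850; Andrade: $26,675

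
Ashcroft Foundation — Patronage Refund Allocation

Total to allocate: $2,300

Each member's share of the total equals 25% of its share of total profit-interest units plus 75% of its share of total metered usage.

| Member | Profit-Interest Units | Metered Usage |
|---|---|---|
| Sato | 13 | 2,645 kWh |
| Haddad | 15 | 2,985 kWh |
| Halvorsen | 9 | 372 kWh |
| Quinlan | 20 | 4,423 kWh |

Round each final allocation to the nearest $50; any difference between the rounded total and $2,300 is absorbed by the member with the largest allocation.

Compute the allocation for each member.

Sato: $550; Haddad: $650; Halvorsen: $150; Quinlan: $950

Profit-interest units total 57; metered usage total 10,425.
Composite weights (25% profit-interest units + 75% metered usage): Sato 0.2473; Haddad 0.2805; Halvorsen 0.0662; Quinlan 0.4059.
Raw shares: Sato 568.80; Haddad 645.24; Halvorsen 152.34; Quinlan 933.62.
Rounded to nearest $50: Sato $550; Haddad $650; Halvorsen $150; Quinlan $950. Sum = $2,300.
No rounding difference to absorb.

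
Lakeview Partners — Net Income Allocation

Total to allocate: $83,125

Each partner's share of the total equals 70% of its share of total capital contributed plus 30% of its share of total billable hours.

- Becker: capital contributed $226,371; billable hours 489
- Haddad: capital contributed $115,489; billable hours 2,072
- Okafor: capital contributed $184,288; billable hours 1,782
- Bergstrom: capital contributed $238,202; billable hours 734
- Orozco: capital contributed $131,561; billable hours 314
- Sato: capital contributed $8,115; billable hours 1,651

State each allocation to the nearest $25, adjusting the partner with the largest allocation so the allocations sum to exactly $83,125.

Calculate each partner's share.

Becker: $16,300; Haddad: $14,775; Okafor: $18,175; Bergstrom: $17,925; Orozco: $9,575; Sato: $6,375

Capital contributed total 904,026; billable hours total 7,042.
Blended shares (70% capital contributed + 30% billable hours): Becker 0.1961; Haddad 0.1777; Okafor 0.2186; Bergstrom 0.2157; Orozco 0.1152; Sato 0.0766.
Proportional shares: Becker 16,302.01; Haddad 14,770.91; Okafor 18,172.18; Bergstrom 17,931.12; Orozco 9,579.86; Sato 6,368.93.
After rounding ($25): Becker $16,300; Haddad $14,775; Okafor $18,175; Bergstrom $17,925; Orozco $9,575; Sato $6,375. Sum = $83,125.
Rounded total matches; no reconciliation needed.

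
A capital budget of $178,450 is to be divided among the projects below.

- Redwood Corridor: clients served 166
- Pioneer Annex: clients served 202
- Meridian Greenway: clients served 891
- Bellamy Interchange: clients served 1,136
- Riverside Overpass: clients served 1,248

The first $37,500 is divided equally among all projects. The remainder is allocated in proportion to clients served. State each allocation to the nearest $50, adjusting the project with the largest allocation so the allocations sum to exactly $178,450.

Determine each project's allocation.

First tranche $37,500 split equally: $7,500 each.
Remainder $140,950 by clients served (total 3,643): Redwood Corridor 6,422.65 → $6,400; Pioneer Annex 7,815.51 → $7,800; Meridian Greenway 34,473.36 → $34,450; Bellamy Interchange 43,952.57 → $43,950; Riverside Overpass 48,285.92 → $48,300.
Rounding difference +$50 on remainder applied to Riverside Overpass.
Totals: Redwood Corridor $7,500 + $6,400 = $13,900; Pioneer Annex $7,500 + $7,800 = $15,300; Meridian Greenway $7,500 + $34,450 = $41,950; Bellamy Interchange $7,500 + $43,950 = $51,450; Riverside Overpass $7,500 + $48,350 = $55,850.

Redwood Corridor: $13,900 · Pioneer Annex: $15,300 · Meridian Greenway: $41,950 · Bellamy Interchange: $51,450 · Riverside Overpass: $55,850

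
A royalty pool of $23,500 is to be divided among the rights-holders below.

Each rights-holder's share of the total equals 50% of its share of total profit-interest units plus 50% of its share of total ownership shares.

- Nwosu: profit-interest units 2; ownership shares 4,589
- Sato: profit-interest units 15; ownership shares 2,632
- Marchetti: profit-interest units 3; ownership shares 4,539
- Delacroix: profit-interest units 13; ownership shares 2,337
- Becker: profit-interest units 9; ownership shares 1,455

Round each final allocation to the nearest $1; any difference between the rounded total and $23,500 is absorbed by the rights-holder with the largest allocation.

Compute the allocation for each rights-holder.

Totals — profit-interest units 42, ownership shares 15,552.
Blended shares (50% profit-interest units + 50% ownership shares): Nwosu 0.1713; Sato 0.2632; Marchetti 0.1816; Delacroix 0.2299; Becker 0.1539.
Raw shares: Nwosu 4,026.65; Sato 6,184.98; Marchetti 4,268.64; Delacroix 5,402.58; Becker 3,617.15.
After rounding ($1): Nwosu $4,027; Sato $6,185; Marchetti $4,269; Delacroix $5,403; Becker $3,617. Sum = $23,501.
Difference $23,500 − $23,501 = −$1 applied to largest allocation (Sato): Sato becomes $6,184.

Nwosu: $4,027; Sato: $6,184; Marchetti: $4,269; Delacroix: $5,403; Becker: $3,617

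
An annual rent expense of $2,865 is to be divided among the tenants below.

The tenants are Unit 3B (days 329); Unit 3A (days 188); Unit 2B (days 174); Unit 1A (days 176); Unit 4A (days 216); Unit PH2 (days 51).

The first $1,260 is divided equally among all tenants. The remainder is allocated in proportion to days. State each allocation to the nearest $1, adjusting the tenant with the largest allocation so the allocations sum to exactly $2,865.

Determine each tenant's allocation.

Unit 3B: $676 · Unit 3A: $476 · Unit 2B: $456 · Unit 1A: $459 · Unit 4A: $516 · Unit PH2: $282

Equal tier: $1,260 ÷ 6 = $210 apiece.
Remainder $1,605 by days (total 1,134): Unit 3B 465.65 → $466; Unit 3A 266.08 → $266; Unit 2B 246.27 → $246; Unit 1A 249.10 → $249; Unit 4A 305.71 → $306; Unit PH2 72.18 → $72.
Totals: Unit 3B $210 + $466 = $676; Unit 3A $210 + $266 = $476; Unit 2B $210 + $246 = $456; Unit 1A $210 + $249 = $459; Unit 4A $210 + $306 = $516; Unit PH2 $210 + $72 = $282.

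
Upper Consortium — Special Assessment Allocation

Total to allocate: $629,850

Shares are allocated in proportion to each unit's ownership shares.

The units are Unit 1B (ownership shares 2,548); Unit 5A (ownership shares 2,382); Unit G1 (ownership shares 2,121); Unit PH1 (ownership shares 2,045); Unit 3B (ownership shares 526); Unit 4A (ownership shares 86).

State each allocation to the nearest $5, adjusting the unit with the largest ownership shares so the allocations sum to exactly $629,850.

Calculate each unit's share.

Combined ownership shares = 9,708.
Unrounded shares: Unit 1B 2,548/9,708 × $629,850 = 165,312.92; Unit 5A 2,382/9,708 × $629,850 = 154,542.92; Unit G1 2,121/9,708 × $629,850 = 137,609.38; Unit PH1 2,045/9,708 × $629,850 = 132,678.54; Unit 3B 526/9,708 × $629,850 = 34,126.61; Unit 4A 86/9,708 × $629,850 = 5,579.64.
Rounded to nearest $5: Unit 1B $165,315; Unit 5A $154,545; Unit G1 $137,610; Unit PH1 $132,680; Unit 3B $34,125; Unit 4A $5,580. Sum = $629,855.
Difference $629,850 − $629,855 = −$5 applied to largest ownership shares (Unit 1B): Unit 1B becomes $165,310.

Unit 1B: $165,310 | Unit 5A: $154,545 | Unit G1: $137,610 | Unit PH1: $132,680 | Unit 3B: $34,125 | Unit 4A: $5,580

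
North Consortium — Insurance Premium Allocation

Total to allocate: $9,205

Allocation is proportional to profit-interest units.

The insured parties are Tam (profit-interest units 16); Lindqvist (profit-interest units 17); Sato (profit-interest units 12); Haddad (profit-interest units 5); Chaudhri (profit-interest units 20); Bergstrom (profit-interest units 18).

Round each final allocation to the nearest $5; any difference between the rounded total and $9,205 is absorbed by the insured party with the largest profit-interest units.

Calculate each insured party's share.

Tam: $1,675 · Lindqvist: $1,780 · Sato: $1,255 · Haddad: $525 · Chaudhri: $2,085 · Bergstrom: $1,885

Combined profit-interest units = 88.
Raw shares: Tam 16/88 × $9,205 = 1,673.64; Lindqvist 17/88 × $9,205 = 1,778.24; Sato 12/88 × $9,205 = 1,255.23; Haddad 5/88 × $9,205 = 523.01; Chaudhri 20/88 × $9,205 = 2,092.05; Bergstrom 18/88 × $9,205 = 1,882.84.
At nearest $5: Tam $1,675; Lindqvist $1,780; Sato $1,255; Haddad $525; Chaudhri $2,090; Bergstrom $1,885. Sum = $9,210.
Difference $9,205 − $9,210 = −$5 applied to largest profit-interest units (Chaudhri): Chaudhri becomes $2,085.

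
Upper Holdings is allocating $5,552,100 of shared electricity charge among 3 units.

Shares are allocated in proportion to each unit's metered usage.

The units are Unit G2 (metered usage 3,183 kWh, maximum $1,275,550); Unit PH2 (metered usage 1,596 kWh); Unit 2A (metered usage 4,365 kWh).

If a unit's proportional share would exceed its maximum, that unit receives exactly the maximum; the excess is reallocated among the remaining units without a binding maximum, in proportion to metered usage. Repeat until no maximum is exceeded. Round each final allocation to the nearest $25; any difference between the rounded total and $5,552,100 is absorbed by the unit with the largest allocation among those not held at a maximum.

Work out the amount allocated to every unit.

Unit G2: $1,275,550 · Unit PH2: $1,145,000 · Unit 2A: $3,131,550

Total metered usage = 9,144.
Proportional shares (ignoring caps): Unit G2 1,932,669.98; Unit PH2 969,067.32; Unit 2A 2,650,362.70.
Held at cap: Unit G2 ($1,275,550); remaining pool $4,276,550 reallocated over remaining metered usage 5,961.
Remaining shares: Unit PH2 1,145,004.83 → $1,145,000; Unit 2A 3,131,545.17 → $3,131,550.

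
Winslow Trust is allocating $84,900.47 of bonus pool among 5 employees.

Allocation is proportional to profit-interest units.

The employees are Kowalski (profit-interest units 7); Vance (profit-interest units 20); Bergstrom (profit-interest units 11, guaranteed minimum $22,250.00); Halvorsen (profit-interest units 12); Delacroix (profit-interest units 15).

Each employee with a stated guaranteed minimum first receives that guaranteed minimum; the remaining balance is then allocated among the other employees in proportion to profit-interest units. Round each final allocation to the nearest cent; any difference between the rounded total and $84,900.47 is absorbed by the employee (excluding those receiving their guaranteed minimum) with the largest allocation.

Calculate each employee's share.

Minimums first: Bergstrom $22,250.00. Residual $62,650.47.
Residual split over remaining profit-interest units 54: Kowalski 8,121.3572 → $8,121.36; Vance 23,203.8778 → $23,203.88; Halvorsen 13,922.3267 → $13,922.33; Delacroix 17,402.9083 → $17,402.91.
Rounding difference −$0.01 applied to Vance → $23,203.87.

Kowalski: $8,121.36; Vance: $23,203.87; Bergstrom: $22,250.00; Halvorsen: $13,922.33; Delacroix: $17,402.91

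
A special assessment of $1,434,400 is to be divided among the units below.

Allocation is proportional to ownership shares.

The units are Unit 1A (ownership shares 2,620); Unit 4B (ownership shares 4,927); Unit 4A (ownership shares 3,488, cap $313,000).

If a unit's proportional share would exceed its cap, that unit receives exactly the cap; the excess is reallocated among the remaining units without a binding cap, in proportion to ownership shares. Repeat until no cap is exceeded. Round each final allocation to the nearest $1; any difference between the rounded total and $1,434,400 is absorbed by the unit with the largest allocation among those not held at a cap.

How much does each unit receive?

Total ownership shares = 11,035.
Pro-rata shares before constraints: Unit 1A 340,564.39; Unit 4B 640,443.03; Unit 4A 453,392.59.
Cap binds for Unit 4A ($313,000); balance $1,121,400 reallocated over remaining ownership shares 7,547.
Remaining shares: Unit 1A 389,302.77 → $389,303; Unit 4B 732,097.23 → $732,097.

Unit 1A: $389,303 · Unit 4B: $732,097 · Unit 4A: $313,000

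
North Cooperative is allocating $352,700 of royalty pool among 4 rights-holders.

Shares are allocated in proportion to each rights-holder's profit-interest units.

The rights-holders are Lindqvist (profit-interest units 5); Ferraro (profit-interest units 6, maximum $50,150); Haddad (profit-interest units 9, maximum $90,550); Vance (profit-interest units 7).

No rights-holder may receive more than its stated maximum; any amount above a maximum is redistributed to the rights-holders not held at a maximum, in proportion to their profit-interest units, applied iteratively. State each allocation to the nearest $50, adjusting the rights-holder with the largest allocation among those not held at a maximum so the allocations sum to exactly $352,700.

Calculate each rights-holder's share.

Profit-interest units total: 27.
Pro-rata shares before constraints: Lindqvist 65,314.81; Ferraro 78,377.78; Haddad 117,566.67; Vance 91,440.74.
Held at cap: Ferraro ($50,150), Haddad ($90,550); residual $212,000 reallocated over remaining profit-interest units 12.
Remaining shares: Lindqvist 88,333.33 → $88,350; Vance 123,666.67 → $123,650.

Lindqvist: $88,350 | Ferraro: $50,150 | Haddad: $90,550 | Vance: $123,650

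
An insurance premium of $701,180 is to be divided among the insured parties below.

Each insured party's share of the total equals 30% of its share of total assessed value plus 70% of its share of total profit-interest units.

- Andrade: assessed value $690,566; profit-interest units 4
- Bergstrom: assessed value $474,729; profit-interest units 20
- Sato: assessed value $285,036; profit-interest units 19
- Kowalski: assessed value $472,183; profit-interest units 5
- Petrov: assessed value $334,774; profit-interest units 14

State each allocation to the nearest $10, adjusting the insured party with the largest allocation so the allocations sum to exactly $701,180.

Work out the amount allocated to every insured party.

Totals — assessed value 2,257,288, profit-interest units 62.
Composite weights (30% assessed value + 70% profit-interest units): Andrade 0.1369; Bergstrom 0.2889; Sato 0.2524; Kowalski 0.1192; Petrov 0.2026.
Raw shares: Andrade 96,019.22; Bergstrom 202,570.40; Sato 176,976.59; Kowalski 83,584.92; Petrov 142,028.87.
At nearest $10: Andrade $96,020; Bergstrom $202,570; Sato $176,980; Kowalski $83,580; Petrov $142,030. Sum = $701,180.
No rounding difference to absorb.

Andrade: $96,020; Bergstrom: $202,570; Sato: $176,980; Kowalski: $83,580; Petrov: $142,030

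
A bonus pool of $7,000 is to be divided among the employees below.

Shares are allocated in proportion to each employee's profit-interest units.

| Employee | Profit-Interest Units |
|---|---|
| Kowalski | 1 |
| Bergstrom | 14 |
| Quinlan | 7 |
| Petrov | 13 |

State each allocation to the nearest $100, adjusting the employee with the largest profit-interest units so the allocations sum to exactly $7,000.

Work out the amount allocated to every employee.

Sum of profit-interest units: 1 + 14 + 7 + 13 = 35.
Unrounded shares: Kowalski 200.00; Bergstrom 2,800.00; Quinlan 1,400.00; Petrov 2,600.00.
After rounding ($100): Kowalski $200; Bergstrom $2,800; Quinlan $1,400; Petrov $2,600. Sum = $7,000.
No rounding difference to absorb.

Kowalski: $200; Bergstrom: $2,800; Quinlan: $1,400; Petrov: $2,600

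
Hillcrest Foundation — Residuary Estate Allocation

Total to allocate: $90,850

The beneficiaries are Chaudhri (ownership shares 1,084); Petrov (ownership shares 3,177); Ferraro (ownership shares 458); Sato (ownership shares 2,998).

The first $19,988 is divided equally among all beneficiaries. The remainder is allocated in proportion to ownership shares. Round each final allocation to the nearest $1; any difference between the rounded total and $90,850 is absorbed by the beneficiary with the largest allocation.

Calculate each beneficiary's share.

Chaudhri: $14,951; Petrov: $34,170; Ferraro: $9,203; Sato: $32,526

$19,988 shared equally gives $4,997 per beneficiary.
Remainder $70,862 by ownership shares (total 7,717): Chaudhri 9,953.92 → $9,954; Petrov 29,173.07 → $29,173; Ferraro 4,205.62 → $4,206; Sato 27,529.39 → $27,529.
Totals: Chaudhri $4,997 + $9,954 = $14,951; Petrov $4,997 + $29,173 = $34,170; Ferraro $4,997 + $4,206 = $9,203; Sato $4,997 + $27,529 = $32,526.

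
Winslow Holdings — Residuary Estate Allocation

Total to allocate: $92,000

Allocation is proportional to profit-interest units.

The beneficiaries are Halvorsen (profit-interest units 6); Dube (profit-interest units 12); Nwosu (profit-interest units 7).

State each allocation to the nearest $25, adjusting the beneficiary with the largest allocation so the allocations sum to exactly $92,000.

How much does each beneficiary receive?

Halvorsen: $22,075 | Dube: $44,175 | Nwosu: $25,750

Sum of profit-interest units: 25.
Pro-rata amounts: Halvorsen 6/25 × $92,000 = 22,080.00; Dube 12/25 × $92,000 = 44,160.00; Nwosu 7/25 × $92,000 = 25,760.00.
Rounded to nearest $25: Halvorsen $22,075; Dube $44,150; Nwosu $25,750. Sum = $91,975.
Difference $92,000 − $91,975 = +$25 applied to largest allocation (Dube): Dube becomes $44,175.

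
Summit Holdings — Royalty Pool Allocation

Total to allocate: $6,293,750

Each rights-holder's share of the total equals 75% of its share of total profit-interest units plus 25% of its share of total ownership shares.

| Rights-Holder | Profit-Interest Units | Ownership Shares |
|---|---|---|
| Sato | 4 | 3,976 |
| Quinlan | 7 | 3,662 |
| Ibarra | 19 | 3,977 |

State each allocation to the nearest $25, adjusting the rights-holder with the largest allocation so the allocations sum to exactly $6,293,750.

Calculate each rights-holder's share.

Sato: $1,168,000 | Quinlan: $1,597,475 | Ibarra: $3,528,275

Totals — profit-interest units 30, ownership shares 11,615.
Blended shares (75% profit-interest units + 25% ownership shares): Sato 0.1856; Quinlan 0.2538; Ibarra 0.5606.
Proportional shares: Sato 1,167,987.79; Quinlan 1,597,482.71; Ibarra 3,528,279.50.
After rounding ($25): Sato $1,168,000; Quinlan $1,597,475; Ibarra $3,528,275. Sum = $6,293,750.
Rounded total matches; no reconciliation needed.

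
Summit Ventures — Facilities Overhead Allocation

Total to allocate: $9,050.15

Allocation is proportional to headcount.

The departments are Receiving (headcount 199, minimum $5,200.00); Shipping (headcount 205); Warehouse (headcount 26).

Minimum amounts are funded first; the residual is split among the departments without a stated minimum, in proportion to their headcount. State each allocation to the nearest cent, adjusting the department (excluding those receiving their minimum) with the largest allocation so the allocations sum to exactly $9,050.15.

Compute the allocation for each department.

Receiving: $5,200.00; Shipping: $3,416.80; Warehouse: $433.35

Fund the minimums — Receiving $5,200.00. Balance $3,850.15.
Balance split over remaining headcount 231: Shipping 3,416.7998 → $3,416.80; Warehouse 433.3502 → $433.35.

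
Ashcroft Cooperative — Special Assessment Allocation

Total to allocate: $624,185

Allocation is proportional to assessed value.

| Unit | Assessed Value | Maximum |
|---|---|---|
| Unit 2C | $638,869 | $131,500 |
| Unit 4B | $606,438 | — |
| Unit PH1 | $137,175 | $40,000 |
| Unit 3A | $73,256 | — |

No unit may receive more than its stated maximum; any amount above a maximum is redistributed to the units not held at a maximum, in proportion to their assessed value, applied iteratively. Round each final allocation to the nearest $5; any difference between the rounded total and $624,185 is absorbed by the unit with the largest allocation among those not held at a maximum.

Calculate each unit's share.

Unit 2C: $131,500 · Unit 4B: $403,895 · Unit PH1: $40,000 · Unit 3A: $48,790

Assessed value total: 1,455,738.
Unconstrained shares: Unit 2C 273,931.47; Unit 4B 260,025.84; Unit PH1 58,817.30; Unit 3A 31,410.39.
Held at cap: Unit 2C ($131,500), Unit PH1 ($40,000); balance $452,685 reallocated over remaining assessed value 679,694.
Redistributed shares: Unit 4B 403,895.56 → $403,895; Unit 3A 48,789.44 → $48,790.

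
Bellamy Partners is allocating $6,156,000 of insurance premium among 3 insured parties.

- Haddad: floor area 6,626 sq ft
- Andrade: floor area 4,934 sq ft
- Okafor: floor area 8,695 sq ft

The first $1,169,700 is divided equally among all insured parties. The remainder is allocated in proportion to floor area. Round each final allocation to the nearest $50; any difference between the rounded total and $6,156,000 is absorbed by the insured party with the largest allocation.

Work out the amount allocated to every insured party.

Haddad: $2,021,050 · Andrade: $1,604,550 · Okafor: $2,530,400

$1,169,700 shared equally gives $389,900 per insured party.
Remainder $4,986,300 by floor area (total 20,255): Haddad 1,631,163.85 → $1,631,150; Andrade 1,214,633.63 → $1,214,650; Okafor 2,140,502.52 → $2,140,500.
Totals: Haddad $389,900 + $1,631,150 = $2,021,050; Andrade $389,900 + $1,214,650 = $1,604,550; Okafor $389,900 + $2,140,500 = $2,530,400.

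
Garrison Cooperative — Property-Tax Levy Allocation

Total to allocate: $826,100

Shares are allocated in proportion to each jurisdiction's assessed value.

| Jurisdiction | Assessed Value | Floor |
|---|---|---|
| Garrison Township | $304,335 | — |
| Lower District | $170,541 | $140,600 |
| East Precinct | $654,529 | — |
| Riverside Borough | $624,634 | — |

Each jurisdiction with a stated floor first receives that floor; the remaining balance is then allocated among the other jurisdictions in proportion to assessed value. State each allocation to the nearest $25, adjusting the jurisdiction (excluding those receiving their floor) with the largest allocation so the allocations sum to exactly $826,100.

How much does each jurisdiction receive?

Garrison Township: $131,750; Lower District: $140,600; East Precinct: $283,350; Riverside Borough: $270,400

Fund the minimums — Lower District $140,600. Residual $685,500.
Residual split over remaining assessed value 1,583,498: Garrison Township 131,747.34 → $131,750; East Precinct 283,347.14 → $283,350; Riverside Borough 270,405.52 → $270,400.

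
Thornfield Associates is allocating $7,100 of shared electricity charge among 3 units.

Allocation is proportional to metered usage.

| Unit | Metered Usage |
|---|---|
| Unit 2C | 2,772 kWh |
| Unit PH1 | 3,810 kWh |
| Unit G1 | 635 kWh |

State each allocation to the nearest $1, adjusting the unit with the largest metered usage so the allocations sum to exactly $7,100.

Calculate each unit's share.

Sum of metered usage: 2,772 + 3,810 + 635 = 7,217.
Raw shares: Unit 2C 2,727.06; Unit PH1 3,748.23; Unit G1 624.71.
After rounding ($1): Unit 2C $2,727; Unit PH1 $3,748; Unit G1 $625. Sum = $7,100.
Rounded total matches; no reconciliation needed.

Unit 2C: $2,727 · Unit PH1: $3,748 · Unit G1: $625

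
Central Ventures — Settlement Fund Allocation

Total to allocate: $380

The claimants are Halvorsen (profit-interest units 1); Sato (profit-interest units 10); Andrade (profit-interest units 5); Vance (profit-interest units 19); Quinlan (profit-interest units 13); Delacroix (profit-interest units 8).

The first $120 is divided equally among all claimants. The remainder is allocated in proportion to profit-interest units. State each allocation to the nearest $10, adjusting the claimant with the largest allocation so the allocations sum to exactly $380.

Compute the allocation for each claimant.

Equal tier: $120 ÷ 6 = $20 apiece.
Remainder $260 by profit-interest units (total 56): Halvorsen 4.64 → $0; Sato 46.43 → $50; Andrade 23.21 → $20; Vance 88.21 → $90; Quinlan 60.36 → $60; Delacroix 37.14 → $40.
Totals: Halvorsen $20 + $0 = $20; Sato $20 + $50 = $70; Andrade $20 + $20 = $40; Vance $20 + $90 = $110; Quinlan $20 + $60 = $80; Delacroix $20 + $40 = $60.

Halvorsen: $20; Sato: $70; Andrade: $40; Vance: $110; Quinlan: $80; Delacroix: $60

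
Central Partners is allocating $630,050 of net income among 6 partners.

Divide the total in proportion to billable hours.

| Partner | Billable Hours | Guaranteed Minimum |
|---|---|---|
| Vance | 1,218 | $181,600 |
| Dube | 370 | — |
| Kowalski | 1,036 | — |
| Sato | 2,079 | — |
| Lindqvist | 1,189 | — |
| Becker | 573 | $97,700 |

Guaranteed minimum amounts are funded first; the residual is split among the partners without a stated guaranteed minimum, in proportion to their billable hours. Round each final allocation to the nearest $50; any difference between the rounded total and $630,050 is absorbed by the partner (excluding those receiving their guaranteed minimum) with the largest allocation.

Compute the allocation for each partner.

Vance: $181,600; Dube: $27,750; Kowalski: $77,750; Sato: $156,000; Lindqvist: $89,250; Becker: $97,700

Minimums first: Vance $181,600; Becker $97,700. Balance $350,750.
Balance split over remaining billable hours 4,674: Dube 27,765.83 → $27,750; Kowalski 77,744.33 → $77,750; Sato 156,013.96 → $156,000; Lindqvist 89,225.88 → $89,250.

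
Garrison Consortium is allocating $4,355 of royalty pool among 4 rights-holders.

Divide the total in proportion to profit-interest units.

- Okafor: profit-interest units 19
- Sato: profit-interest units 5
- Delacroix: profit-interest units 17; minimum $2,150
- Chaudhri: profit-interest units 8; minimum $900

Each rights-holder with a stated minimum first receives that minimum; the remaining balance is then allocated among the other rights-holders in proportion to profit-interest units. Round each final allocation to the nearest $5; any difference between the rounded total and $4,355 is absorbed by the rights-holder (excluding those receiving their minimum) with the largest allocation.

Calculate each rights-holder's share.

Okafor: $1,035; Sato: $270; Delacroix: $2,150; Chaudhri: $900

Fund the minimums — Delacroix $2,150; Chaudhri $900. Balance $1,305.
Balance split over remaining profit-interest units 24: Okafor 1,033.12 → $1,035; Sato 271.88 → $270.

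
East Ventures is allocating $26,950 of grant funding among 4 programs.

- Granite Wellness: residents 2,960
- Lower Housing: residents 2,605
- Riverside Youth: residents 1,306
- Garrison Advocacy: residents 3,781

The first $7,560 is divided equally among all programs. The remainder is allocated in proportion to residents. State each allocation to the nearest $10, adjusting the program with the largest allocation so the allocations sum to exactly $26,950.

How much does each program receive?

Equal tier: $7,560 ÷ 4 = $1,890 apiece.
Remainder $19,390 by residents (total 10,652): Granite Wellness 5,388.13 → $5,390; Lower Housing 4,741.92 → $4,740; Riverside Youth 2,377.33 → $2,380; Garrison Advocacy 6,882.61 → $6,880.
Totals: Granite Wellness $1,890 + $5,390 = $7,280; Lower Housing $1,890 + $4,740 = $6,630; Riverside Youth $1,890 + $2,380 = $4,270; Garrison Advocacy $1,890 + $6,880 = $8,770.

Granite Wellness: $7,280 | Lower Housing: $6,630 | Riverside Youth: $4,270 | Garrison Advocacy: $8,770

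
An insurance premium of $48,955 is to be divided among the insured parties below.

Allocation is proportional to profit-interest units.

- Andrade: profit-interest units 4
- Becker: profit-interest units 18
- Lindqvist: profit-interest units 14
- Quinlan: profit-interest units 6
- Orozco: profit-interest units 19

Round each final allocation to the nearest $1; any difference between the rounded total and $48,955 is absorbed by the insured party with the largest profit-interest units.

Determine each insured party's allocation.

Sum of profit-interest units: 4 + 18 + 14 + 6 + 19 = 61.
Proportional shares: Andrade 3,210.16; Becker 14,445.74; Lindqvist 11,235.57; Quinlan 4,815.25; Orozco 15,248.28.
At nearest $1: Andrade $3,210; Becker $14,446; Lindqvist $11,236; Quinlan $4,815; Orozco $15,248. Sum = $48,955.
No rounding difference to absorb.

Andrade: $3,210 · Becker: $14,446 · Lindqvist: $11,236 · Quinlan: $4,815 · Orozco: $15,248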